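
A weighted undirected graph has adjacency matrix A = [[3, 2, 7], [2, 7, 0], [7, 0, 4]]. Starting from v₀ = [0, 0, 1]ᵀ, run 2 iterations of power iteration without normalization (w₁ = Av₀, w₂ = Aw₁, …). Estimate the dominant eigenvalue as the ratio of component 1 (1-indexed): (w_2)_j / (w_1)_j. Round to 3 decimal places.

7.000

w1 = Av₀ = (3·0 + 2·0 + 7·1; 2·0 + 7·0 + 0·1; 7·0 + 0·0 + 4·1) = (7, 0, 4)
w2 = Aw1 = (3·7 + 2·0 + 7·4; 2·7 + 7·0 + 0·4; 7·7 + 0·0 + 4·4) = (49, 14, 65)
Ratio at component: 49 / 7 = 7.000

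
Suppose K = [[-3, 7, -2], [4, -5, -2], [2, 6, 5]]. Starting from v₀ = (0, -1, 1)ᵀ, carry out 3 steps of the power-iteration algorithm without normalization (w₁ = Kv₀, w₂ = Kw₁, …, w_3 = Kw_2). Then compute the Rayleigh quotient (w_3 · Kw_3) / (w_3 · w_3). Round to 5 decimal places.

w1 = Kv₀ = (-9, 3, -1)
w2 = Kw1 = (50, -49, -5)
w3 = Kw2 = (-483, 455, -219)
Kw3 = (5072, -3769, 669)
w3·Kw3 = (-483)·5072 + 455·(-3769) + (-219)·669 = -4311182; w3·w3 = (-483)·(-483) + 455·455 + (-219)·(-219) = 488275
λ ≈ -4311182/488275 = -8.82941

λ ≈ -8.82941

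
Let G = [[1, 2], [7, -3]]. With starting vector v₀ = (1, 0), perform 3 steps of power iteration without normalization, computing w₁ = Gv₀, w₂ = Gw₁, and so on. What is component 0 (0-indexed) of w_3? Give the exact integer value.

w1 = Gv₀ = (1, 7)
w2 = Gw1 = (15, -14)
w3 = Gw2 = (-13, 147)
The requested component of w3 is -13.

-13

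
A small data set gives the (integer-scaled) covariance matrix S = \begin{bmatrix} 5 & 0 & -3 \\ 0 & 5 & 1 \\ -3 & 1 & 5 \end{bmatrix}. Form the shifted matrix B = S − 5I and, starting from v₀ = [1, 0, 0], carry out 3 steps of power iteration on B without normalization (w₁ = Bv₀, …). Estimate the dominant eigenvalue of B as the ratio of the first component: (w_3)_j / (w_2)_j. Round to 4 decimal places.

0.0000

B = S − 5I has rows (0, 0, -3); (0, 0, 1); (-3, 1, 0)
w1 = Bv₀ = (0·1 + 0·0 + (-3)·0; 0·1 + 0·0 + 1·0; (-3)·1 + 1·0 + 0·0) = (0, 0, -3)
w2 = Bw1 = (0·0 + 0·0 + (-3)·(-3); 0·0 + 0·0 + 1·(-3); (-3)·0 + 1·0 + 0·(-3)) = (9, -3, 0)
w3 = Bw2 = (0, 0, -30)
Ratio: 0/9 = 0.0000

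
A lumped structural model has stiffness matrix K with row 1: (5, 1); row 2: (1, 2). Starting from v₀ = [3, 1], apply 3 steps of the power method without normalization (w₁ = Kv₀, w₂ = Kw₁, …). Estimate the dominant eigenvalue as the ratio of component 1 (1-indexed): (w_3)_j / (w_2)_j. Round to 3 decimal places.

w1 = Kv₀ = (16, 5)
w2 = Kw1 = (85, 26)
w3 = Kw2 = (451, 137)
Ratio at component: 451 / 85 = 5.306

λ ≈ 5.306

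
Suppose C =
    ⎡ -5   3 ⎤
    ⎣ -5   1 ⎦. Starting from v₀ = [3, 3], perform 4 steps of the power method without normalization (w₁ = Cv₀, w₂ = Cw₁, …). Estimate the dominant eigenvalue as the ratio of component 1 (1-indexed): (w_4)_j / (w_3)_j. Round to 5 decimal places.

-3.28571

w1 = Cv₀ = (-6, -12)
w2 = Cw1 = (-6, 18)
w3 = Cw2 = (84, 48)
w4 = Cw3 = (-276, -372)
Ratio at component: -276 / 84 = -3.28571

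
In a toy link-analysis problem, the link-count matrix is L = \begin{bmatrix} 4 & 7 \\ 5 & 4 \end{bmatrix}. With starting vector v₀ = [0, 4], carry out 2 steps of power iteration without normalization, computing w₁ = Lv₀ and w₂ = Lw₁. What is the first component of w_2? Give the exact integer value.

w1 = Lv₀ = (4·0 + 7·4; 5·0 + 4·4) = (28, 16)
w2 = Lw1 = (4·28 + 7·16; 5·28 + 4·16) = (224, 204)
The requested component of w2 is 224.

224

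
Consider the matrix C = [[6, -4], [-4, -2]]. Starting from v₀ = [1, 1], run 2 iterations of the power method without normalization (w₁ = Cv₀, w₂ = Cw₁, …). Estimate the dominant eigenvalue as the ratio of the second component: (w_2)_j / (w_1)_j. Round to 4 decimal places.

w1 = Cv₀ = (2, -6)
w2 = Cw1 = (36, 4)
Ratio at component: 4 / -6 = -0.6667

λ ≈ -0.6667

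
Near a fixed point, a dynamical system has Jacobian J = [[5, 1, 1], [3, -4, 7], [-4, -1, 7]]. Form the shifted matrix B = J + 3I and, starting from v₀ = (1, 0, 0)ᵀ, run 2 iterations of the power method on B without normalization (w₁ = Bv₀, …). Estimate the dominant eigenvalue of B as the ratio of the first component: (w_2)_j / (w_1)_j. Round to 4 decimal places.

B = J + 3I has rows (8, 1, 1); (3, -1, 7); (-4, -1, 10)
w1 = Bv₀ = (8·1 + 1·0 + 1·0; 3·1 + (-1)·0 + 7·0; (-4)·1 + (-1)·0 + 10·0) = (8, 3, -4)
w2 = Bw1 = (8·8 + 1·3 + 1·(-4); 3·8 + (-1)·3 + 7·(-4); (-4)·8 + (-1)·3 + 10·(-4)) = (63, -7, -75)
Ratio: 63/8 = 7.8750

μ ≈ 7.8750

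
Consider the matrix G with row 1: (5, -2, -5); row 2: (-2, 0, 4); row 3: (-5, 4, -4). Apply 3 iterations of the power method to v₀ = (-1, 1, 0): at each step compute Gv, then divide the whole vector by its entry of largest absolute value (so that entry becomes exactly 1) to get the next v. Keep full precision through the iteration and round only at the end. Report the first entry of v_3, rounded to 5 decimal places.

-0.93750

Gv0 = (-7.000000, 2.000000, 9.000000); divide by 9.000000 → v1 = (-0.777778, 0.222222, 1.000000)
Gv1 = (-9.333333, 5.555556, 0.777778); divide by -9.333333 → v2 = (1.000000, -0.595238, -0.083333)
Gv2 = (6.607143, -2.333333, -7.047619); divide by -7.047619 → v3 = (-0.937500, 0.331081, 1.000000)
Requested entry of v3: -555/592 = -0.93750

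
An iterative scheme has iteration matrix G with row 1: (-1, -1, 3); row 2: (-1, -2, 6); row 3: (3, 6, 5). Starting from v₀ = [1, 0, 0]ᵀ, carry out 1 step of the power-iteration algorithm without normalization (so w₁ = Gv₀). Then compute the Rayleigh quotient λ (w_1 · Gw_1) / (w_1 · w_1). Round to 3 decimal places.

λ ≈ -1.273

w1 = Gv₀ = ((-1)·1 + (-1)·0 + 3·0; (-1)·1 + (-2)·0 + 6·0; 3·1 + 6·0 + 5·0) = (-1, -1, 3)
Gw1 = (11, 21, 6)
w1·Gw1 = (-1)·11 + (-1)·21 + 3·6 = -14; w1·w1 = (-1)·(-1) + (-1)·(-1) + 3·3 = 11
λ ≈ -14/11 = -1.273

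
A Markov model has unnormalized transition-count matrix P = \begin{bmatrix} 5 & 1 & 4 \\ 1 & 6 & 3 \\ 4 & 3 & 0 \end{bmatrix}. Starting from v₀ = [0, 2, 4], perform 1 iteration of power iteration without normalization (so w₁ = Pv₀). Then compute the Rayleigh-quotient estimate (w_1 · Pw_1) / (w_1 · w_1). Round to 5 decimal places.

8.19231

w1 = Pv₀ = (18, 24, 6)
Pw1 = (138, 180, 144)
w1·Pw1 = 18·138 + 24·180 + 6·144 = 7668; w1·w1 = 18·18 + 24·24 + 6·6 = 936
λ ≈ 7668/936 = 8.19231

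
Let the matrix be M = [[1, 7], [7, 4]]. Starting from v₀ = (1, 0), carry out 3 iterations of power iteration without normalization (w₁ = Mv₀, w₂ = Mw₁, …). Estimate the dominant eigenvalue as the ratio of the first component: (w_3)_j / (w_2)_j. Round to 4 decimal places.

w1 = Mv₀ = (1, 7)
w2 = Mw1 = (50, 35)
w3 = Mw2 = (295, 490)
Ratio at component: 295 / 50 = 5.9000

λ ≈ 5.9000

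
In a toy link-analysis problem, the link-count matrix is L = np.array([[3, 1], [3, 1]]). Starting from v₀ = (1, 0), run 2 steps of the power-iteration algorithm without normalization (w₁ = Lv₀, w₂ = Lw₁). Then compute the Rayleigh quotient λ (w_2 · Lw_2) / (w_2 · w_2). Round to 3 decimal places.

w1 = Lv₀ = (3, 3)
w2 = Lw1 = (12, 12)
Lw2 = (48, 48)
w2·Lw2 = 12·48 + 12·48 = 1152; w2·w2 = 12·12 + 12·12 = 288
λ ≈ 1152/288 = 4.000

4.000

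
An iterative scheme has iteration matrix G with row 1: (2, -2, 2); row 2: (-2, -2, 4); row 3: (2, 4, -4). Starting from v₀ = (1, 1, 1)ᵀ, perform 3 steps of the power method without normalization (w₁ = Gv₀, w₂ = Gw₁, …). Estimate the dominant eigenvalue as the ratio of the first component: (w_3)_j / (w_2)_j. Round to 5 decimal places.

λ ≈ 0.00000

w1 = Gv₀ = (2·1 + (-2)·1 + 2·1; (-2)·1 + (-2)·1 + 4·1; 2·1 + 4·1 + (-4)·1) = (2, 0, 2)
w2 = Gw1 = (2·2 + (-2)·0 + 2·2; (-2)·2 + (-2)·0 + 4·2; 2·2 + 4·0 + (-4)·2) = (8, 4, -4)
w3 = Gw2 = (0, -40, 48)
Ratio at component: 0 / 8 = 0.00000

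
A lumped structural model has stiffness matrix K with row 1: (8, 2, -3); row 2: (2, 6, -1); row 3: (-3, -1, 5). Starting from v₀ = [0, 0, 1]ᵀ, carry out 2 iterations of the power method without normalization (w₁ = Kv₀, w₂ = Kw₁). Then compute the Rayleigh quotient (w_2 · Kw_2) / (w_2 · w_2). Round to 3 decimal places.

w1 = Kv₀ = (-3, -1, 5)
w2 = Kw1 = (-41, -17, 35)
Kw2 = (-467, -219, 315)
w2·Kw2 = (-41)·(-467) + (-17)·(-219) + 35·315 = 33895; w2·w2 = (-41)·(-41) + (-17)·(-17) + 35·35 = 3195
λ ≈ 33895/3195 = 10.609

10.609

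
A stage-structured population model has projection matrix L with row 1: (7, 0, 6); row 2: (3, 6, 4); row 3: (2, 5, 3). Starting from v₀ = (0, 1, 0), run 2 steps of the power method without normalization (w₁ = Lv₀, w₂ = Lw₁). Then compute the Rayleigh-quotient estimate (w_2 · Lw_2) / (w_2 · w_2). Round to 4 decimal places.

λ ≈ 11.5016

w1 = Lv₀ = (7·0 + 0·1 + 6·0; 3·0 + 6·1 + 4·0; 2·0 + 5·1 + 3·0) = (0, 6, 5)
w2 = Lw1 = (7·0 + 0·6 + 6·5; 3·0 + 6·6 + 4·5; 2·0 + 5·6 + 3·5) = (30, 56, 45)
Lw2 = (480, 606, 475)
w2·Lw2 = 30·480 + 56·606 + 45·475 = 69711; w2·w2 = 30·30 + 56·56 + 45·45 = 6061
λ ≈ 69711/6061 = 11.5016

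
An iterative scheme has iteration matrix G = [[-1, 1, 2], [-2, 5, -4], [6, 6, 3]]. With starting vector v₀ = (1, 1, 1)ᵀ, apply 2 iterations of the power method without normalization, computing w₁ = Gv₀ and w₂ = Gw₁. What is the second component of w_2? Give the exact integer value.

-69

w1 = Gv₀ = ((-1)·1 + 1·1 + 2·1; (-2)·1 + 5·1 + (-4)·1; 6·1 + 6·1 + 3·1) = (2, -1, 15)
w2 = Gw1 = ((-1)·2 + 1·(-1) + 2·15; (-2)·2 + 5·(-1) + (-4)·15; 6·2 + 6·(-1) + 3·15) = (27, -69, 51)
The requested component of w2 is -69.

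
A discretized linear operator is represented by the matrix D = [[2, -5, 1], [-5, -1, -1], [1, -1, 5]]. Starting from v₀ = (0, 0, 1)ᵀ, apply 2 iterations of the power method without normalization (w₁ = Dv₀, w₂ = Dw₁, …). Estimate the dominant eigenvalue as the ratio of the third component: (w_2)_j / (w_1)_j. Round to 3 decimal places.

w1 = Dv₀ = (2·0 + (-5)·0 + 1·1; (-5)·0 + (-1)·0 + (-1)·1; 1·0 + (-1)·0 + 5·1) = (1, -1, 5)
w2 = Dw1 = (2·1 + (-5)·(-1) + 1·5; (-5)·1 + (-1)·(-1) + (-1)·5; 1·1 + (-1)·(-1) + 5·5) = (12, -9, 27)
Ratio at component: 27 / 5 = 5.400

5.400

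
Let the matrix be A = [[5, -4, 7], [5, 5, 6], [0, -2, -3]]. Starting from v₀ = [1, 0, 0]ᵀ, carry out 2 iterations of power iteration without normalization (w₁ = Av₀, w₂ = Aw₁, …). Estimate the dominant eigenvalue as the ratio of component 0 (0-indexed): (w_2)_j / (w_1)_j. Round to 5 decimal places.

w1 = Av₀ = (5, 5, 0)
w2 = Aw1 = (5, 50, -10)
Ratio at component: 5 / 5 = 1.00000

1.00000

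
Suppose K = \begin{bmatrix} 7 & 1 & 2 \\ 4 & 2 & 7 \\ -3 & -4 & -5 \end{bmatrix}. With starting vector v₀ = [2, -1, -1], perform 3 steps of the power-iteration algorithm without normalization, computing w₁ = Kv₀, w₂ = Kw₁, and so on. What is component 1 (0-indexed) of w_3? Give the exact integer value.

w1 = Kv₀ = (7·2 + 1·(-1) + 2·(-1); 4·2 + 2·(-1) + 7·(-1); (-3)·2 + (-4)·(-1) + (-5)·(-1)) = (11, -1, 3)
w2 = Kw1 = (7·11 + 1·(-1) + 2·3; 4·11 + 2·(-1) + 7·3; (-3)·11 + (-4)·(-1) + (-5)·3) = (82, 63, -44)
w3 = Kw2 = (549, 146, -278)
The requested component of w3 is 146.

146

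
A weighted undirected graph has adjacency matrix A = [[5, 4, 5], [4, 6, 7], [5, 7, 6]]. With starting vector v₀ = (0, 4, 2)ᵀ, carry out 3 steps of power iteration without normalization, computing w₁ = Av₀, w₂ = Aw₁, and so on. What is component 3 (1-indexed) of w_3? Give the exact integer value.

10510

w1 = Av₀ = (26, 38, 40)
w2 = Aw1 = (482, 612, 636)
w3 = Aw2 = (8038, 10052, 10510)
The requested component of w3 is 10510.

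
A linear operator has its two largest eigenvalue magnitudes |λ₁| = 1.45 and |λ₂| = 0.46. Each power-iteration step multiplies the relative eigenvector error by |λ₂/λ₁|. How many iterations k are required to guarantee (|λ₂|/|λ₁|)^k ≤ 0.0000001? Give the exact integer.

15

|λ₂/λ₁| = 0.46/1.45 = 0.31724
Need k ≥ ln(0.0000001) / ln(0.31724) = -16.1181 / -1.1481 ≈ 14.039
Smallest integer k satisfying the bound: 15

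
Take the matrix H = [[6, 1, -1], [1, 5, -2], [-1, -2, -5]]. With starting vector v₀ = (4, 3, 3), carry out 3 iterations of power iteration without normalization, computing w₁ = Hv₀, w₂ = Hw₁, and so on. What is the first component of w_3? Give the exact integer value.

1156

w1 = Hv₀ = (6·4 + 1·3 + (-1)·3; 1·4 + 5·3 + (-2)·3; (-1)·4 + (-2)·3 + (-5)·3) = (24, 13, -25)
w2 = Hw1 = (6·24 + 1·13 + (-1)·(-25); 1·24 + 5·13 + (-2)·(-25); (-1)·24 + (-2)·13 + (-5)·(-25)) = (182, 139, 75)
w3 = Hw2 = (1156, 727, -835)
The requested component of w3 is 1156.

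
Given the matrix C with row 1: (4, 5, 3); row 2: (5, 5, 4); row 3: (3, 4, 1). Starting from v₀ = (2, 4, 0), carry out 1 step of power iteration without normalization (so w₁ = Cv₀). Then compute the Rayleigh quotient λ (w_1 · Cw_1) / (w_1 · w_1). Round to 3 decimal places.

λ ≈ 11.760

w1 = Cv₀ = (4·2 + 5·4 + 3·0; 5·2 + 5·4 + 4·0; 3·2 + 4·4 + 1·0) = (28, 30, 22)
Cw1 = (328, 378, 226)
w1·Cw1 = 28·328 + 30·378 + 22·226 = 25496; w1·w1 = 28·28 + 30·30 + 22·22 = 2168
λ ≈ 25496/2168 = 11.760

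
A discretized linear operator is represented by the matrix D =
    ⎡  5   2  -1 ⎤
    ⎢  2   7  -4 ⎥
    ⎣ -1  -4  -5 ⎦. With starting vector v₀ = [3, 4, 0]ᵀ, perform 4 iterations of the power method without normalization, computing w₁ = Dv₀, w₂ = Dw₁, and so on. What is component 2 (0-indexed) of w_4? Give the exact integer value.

w1 = Dv₀ = (5·3 + 2·4 + (-1)·0; 2·3 + 7·4 + (-4)·0; (-1)·3 + (-4)·4 + (-5)·0) = (23, 34, -19)
w2 = Dw1 = (5·23 + 2·34 + (-1)·(-19); 2·23 + 7·34 + (-4)·(-19); (-1)·23 + (-4)·34 + (-5)·(-19)) = (202, 360, -64)
w3 = Dw2 = (1794, 3180, -1322)
w4 = Dw3 = (16652, 31136, -7904)
The requested component of w4 is -7904.

-7904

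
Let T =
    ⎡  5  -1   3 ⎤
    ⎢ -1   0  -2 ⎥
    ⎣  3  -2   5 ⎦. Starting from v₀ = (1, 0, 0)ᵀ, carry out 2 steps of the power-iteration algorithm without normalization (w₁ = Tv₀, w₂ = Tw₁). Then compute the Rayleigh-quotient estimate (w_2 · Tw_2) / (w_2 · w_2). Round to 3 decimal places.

λ ≈ 8.499

w1 = Tv₀ = (5, -1, 3)
w2 = Tw1 = (35, -11, 32)
Tw2 = (282, -99, 287)
w2·Tw2 = 35·282 + (-11)·(-99) + 32·287 = 20143; w2·w2 = 35·35 + (-11)·(-11) + 32·32 = 2370
λ ≈ 20143/2370 = 8.499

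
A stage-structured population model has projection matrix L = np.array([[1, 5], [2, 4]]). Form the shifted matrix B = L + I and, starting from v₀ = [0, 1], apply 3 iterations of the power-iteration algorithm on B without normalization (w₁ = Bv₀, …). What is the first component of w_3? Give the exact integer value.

B = L + I has rows (2, 5); (2, 5)
w1 = Bv₀ = (5, 5)
w2 = Bw1 = (35, 35)
w3 = Bw2 = (245, 245)
Requested component of w3: 245

245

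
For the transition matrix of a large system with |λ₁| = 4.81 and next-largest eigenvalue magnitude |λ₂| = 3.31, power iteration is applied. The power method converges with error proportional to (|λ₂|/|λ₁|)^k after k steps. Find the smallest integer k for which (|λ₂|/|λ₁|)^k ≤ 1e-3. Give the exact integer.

19

|λ₂/λ₁| = 3.31/4.81 = 0.68815
Need k ≥ ln(1e-3) / ln(0.68815) = -6.9078 / -0.3737 ≈ 18.482
Smallest integer k satisfying the bound: 19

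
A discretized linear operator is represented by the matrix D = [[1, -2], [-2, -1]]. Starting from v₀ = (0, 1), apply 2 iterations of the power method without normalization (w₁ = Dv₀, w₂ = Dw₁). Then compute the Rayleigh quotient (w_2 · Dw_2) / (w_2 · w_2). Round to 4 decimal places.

w1 = Dv₀ = (1·0 + (-2)·1; (-2)·0 + (-1)·1) = (-2, -1)
w2 = Dw1 = (1·(-2) + (-2)·(-1); (-2)·(-2) + (-1)·(-1)) = (0, 5)
Dw2 = (-10, -5)
w2·Dw2 = 0·(-10) + 5·(-5) = -25; w2·w2 = 0·0 + 5·5 = 25
λ ≈ -25/25 = -1.0000

-1.0000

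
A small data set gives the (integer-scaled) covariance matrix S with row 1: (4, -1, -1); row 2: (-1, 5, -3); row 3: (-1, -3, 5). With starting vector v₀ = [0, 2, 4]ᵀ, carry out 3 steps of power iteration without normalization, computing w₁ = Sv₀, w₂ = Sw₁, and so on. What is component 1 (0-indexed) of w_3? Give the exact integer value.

-440

w1 = Sv₀ = (-6, -2, 14)
w2 = Sw1 = (-36, -46, 82)
w3 = Sw2 = (-180, -440, 584)
The requested component of w3 is -440.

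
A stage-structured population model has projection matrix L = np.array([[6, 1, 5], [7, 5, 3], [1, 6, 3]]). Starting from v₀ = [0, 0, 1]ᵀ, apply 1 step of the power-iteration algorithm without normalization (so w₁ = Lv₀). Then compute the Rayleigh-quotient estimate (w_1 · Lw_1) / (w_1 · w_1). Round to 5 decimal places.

11.93023

w1 = Lv₀ = (6·0 + 1·0 + 5·1; 7·0 + 5·0 + 3·1; 1·0 + 6·0 + 3·1) = (5, 3, 3)
Lw1 = (48, 59, 32)
w1·Lw1 = 5·48 + 3·59 + 3·32 = 513; w1·w1 = 5·5 + 3·3 + 3·3 = 43
λ ≈ 513/43 = 11.93023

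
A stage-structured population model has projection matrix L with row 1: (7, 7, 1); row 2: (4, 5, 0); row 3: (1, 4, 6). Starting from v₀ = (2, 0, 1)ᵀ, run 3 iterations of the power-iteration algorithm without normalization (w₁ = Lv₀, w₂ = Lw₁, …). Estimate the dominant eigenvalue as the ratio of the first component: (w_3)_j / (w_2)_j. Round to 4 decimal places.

λ ≈ 11.7041

w1 = Lv₀ = (15, 8, 8)
w2 = Lw1 = (169, 100, 95)
w3 = Lw2 = (1978, 1176, 1139)
Ratio at component: 1978 / 169 = 11.7041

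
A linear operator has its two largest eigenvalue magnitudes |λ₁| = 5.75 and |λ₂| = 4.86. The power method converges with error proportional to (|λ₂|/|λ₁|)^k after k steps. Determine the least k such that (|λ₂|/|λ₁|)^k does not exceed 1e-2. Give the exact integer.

28

|λ₂/λ₁| = 4.86/5.75 = 0.84522
Need k ≥ ln(1e-2) / ln(0.84522) = -4.6052 / -0.1682 ≈ 27.385
Smallest integer k satisfying the bound: 28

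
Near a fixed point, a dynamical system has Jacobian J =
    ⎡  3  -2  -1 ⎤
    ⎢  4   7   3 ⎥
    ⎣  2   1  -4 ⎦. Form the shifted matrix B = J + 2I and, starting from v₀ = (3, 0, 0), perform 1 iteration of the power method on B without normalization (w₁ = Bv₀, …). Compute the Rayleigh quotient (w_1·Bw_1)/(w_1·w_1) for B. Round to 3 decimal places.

B = J + 2I has rows (5, -2, -1); (4, 9, 3); (2, 1, -2)
w1 = Bv₀ = (5·3 + (-2)·0 + (-1)·0; 4·3 + 9·0 + 3·0; 2·3 + 1·0 + (-2)·0) = (15, 12, 6)
Bw1 = (45, 186, 30)
w1·Bw1 = 3087; w1·w1 = 405; μ ≈ 3087/405 = 7.622

7.622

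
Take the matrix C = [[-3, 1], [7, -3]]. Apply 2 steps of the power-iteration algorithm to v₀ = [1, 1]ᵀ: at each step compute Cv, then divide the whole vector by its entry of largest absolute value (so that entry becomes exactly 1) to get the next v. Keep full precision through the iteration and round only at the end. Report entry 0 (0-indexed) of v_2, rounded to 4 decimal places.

Cv0 = (-2.00000, 4.00000); divide by 4.00000 → v1 = (-0.50000, 1.00000)
Cv1 = (2.50000, -6.50000); divide by -6.50000 → v2 = (-0.38462, 1.00000)
Requested entry of v2: 10/-26 = -0.3846

-0.3846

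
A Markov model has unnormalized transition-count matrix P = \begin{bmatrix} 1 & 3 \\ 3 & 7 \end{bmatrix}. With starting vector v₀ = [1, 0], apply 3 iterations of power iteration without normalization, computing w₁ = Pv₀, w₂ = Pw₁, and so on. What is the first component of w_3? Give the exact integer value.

82

w1 = Pv₀ = (1, 3)
w2 = Pw1 = (10, 24)
w3 = Pw2 = (82, 198)
The requested component of w3 is 82.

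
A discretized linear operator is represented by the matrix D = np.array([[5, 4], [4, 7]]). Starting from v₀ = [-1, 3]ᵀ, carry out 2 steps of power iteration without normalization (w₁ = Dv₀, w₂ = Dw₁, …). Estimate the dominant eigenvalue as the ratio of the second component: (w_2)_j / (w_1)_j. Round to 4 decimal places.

8.6471

w1 = Dv₀ = (5·(-1) + 4·3; 4·(-1) + 7·3) = (7, 17)
w2 = Dw1 = (5·7 + 4·17; 4·7 + 7·17) = (103, 147)
Ratio at component: 147 / 17 = 8.6471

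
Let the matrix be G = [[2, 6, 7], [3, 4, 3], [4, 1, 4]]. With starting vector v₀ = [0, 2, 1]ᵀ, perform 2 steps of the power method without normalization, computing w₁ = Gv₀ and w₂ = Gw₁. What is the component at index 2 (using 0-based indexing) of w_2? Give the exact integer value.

111

w1 = Gv₀ = (2·0 + 6·2 + 7·1; 3·0 + 4·2 + 3·1; 4·0 + 1·2 + 4·1) = (19, 11, 6)
w2 = Gw1 = (2·19 + 6·11 + 7·6; 3·19 + 4·11 + 3·6; 4·19 + 1·11 + 4·6) = (146, 119, 111)
The requested component of w2 is 111.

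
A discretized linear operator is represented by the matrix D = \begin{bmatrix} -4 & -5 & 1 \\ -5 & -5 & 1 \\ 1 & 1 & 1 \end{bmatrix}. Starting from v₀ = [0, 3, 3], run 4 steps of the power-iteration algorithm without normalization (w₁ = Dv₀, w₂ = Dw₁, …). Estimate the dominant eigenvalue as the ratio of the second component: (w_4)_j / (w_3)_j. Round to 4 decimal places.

w1 = Dv₀ = (-12, -12, 6)
w2 = Dw1 = (114, 126, -18)
w3 = Dw2 = (-1104, -1218, 222)
w4 = Dw3 = (10728, 11832, -2100)
Ratio at component: 11832 / -1218 = -9.7143

-9.7143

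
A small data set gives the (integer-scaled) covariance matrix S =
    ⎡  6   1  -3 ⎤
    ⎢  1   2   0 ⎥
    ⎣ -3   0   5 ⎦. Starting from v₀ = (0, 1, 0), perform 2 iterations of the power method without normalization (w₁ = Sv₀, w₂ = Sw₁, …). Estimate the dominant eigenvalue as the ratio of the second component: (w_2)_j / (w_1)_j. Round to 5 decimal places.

w1 = Sv₀ = (1, 2, 0)
w2 = Sw1 = (8, 5, -3)
Ratio at component: 5 / 2 = 2.50000

λ ≈ 2.50000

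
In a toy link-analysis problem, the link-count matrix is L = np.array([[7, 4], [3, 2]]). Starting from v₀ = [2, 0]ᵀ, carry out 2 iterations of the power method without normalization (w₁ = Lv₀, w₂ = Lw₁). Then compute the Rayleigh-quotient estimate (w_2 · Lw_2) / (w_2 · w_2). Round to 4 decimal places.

λ ≈ 8.7717

w1 = Lv₀ = (14, 6)
w2 = Lw1 = (122, 54)
Lw2 = (1070, 474)
w2·Lw2 = 122·1070 + 54·474 = 156136; w2·w2 = 122·122 + 54·54 = 17800
λ ≈ 156136/17800 = 8.7717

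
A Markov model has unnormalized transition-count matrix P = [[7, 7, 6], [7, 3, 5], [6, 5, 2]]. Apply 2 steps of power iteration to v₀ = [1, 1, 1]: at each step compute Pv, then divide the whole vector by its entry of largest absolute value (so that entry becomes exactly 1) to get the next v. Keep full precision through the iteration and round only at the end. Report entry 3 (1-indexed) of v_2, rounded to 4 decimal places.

0.6842

Pv0 = (20.00000, 15.00000, 13.00000); divide by 20.00000 → v1 = (1.00000, 0.75000, 0.65000)
Pv1 = (16.15000, 12.50000, 11.05000); divide by 16.15000 → v2 = (1.00000, 0.77399, 0.68421)
Requested entry of v2: 221/323 = 0.6842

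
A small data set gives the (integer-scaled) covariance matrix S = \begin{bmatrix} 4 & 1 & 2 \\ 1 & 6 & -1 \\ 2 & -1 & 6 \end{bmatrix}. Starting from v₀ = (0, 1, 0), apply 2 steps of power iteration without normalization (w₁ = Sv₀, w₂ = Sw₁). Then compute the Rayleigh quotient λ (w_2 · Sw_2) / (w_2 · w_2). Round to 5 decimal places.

λ ≈ 6.57214

w1 = Sv₀ = (1, 6, -1)
w2 = Sw1 = (8, 38, -10)
Sw2 = (50, 246, -82)
w2·Sw2 = 8·50 + 38·246 + (-10)·(-82) = 10568; w2·w2 = 8·8 + 38·38 + (-10)·(-10) = 1608
λ ≈ 10568/1608 = 6.57214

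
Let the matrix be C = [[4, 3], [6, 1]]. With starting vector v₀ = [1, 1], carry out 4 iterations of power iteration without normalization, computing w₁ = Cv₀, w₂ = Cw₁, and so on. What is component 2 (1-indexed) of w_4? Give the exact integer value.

2401

w1 = Cv₀ = (4·1 + 3·1; 6·1 + 1·1) = (7, 7)
w2 = Cw1 = (4·7 + 3·7; 6·7 + 1·7) = (49, 49)
w3 = Cw2 = (343, 343)
w4 = Cw3 = (2401, 2401)
The requested component of w4 is 2401.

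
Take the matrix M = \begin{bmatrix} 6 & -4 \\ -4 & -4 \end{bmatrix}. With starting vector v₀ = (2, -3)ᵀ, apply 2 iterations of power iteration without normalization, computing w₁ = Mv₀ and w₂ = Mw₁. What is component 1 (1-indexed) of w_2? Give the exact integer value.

128

w1 = Mv₀ = (24, 4)
w2 = Mw1 = (128, -112)
The requested component of w2 is 128.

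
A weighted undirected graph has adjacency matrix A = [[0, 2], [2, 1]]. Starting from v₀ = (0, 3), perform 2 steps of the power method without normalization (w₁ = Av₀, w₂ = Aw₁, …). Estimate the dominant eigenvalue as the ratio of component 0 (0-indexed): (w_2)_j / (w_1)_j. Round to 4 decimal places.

w1 = Av₀ = (6, 3)
w2 = Aw1 = (6, 15)
Ratio at component: 6 / 6 = 1.0000

1.0000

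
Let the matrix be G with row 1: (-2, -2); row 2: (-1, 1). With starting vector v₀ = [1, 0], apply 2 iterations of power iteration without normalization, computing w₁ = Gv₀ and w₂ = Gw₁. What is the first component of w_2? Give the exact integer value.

w1 = Gv₀ = ((-2)·1 + (-2)·0; (-1)·1 + 1·0) = (-2, -1)
w2 = Gw1 = ((-2)·(-2) + (-2)·(-1); (-1)·(-2) + 1·(-1)) = (6, 1)
The requested component of w2 is 6.

6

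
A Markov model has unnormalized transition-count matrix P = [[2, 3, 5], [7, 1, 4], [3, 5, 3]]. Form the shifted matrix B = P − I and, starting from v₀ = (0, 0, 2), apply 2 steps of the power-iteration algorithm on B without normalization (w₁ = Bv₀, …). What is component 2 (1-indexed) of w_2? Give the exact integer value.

B = P − I has rows (1, 3, 5); (7, 0, 4); (3, 5, 2)
w1 = Bv₀ = (1·0 + 3·0 + 5·2; 7·0 + 0·0 + 4·2; 3·0 + 5·0 + 2·2) = (10, 8, 4)
w2 = Bw1 = (1·10 + 3·8 + 5·4; 7·10 + 0·8 + 4·4; 3·10 + 5·8 + 2·4) = (54, 86, 78)
Requested component of w2: 86

86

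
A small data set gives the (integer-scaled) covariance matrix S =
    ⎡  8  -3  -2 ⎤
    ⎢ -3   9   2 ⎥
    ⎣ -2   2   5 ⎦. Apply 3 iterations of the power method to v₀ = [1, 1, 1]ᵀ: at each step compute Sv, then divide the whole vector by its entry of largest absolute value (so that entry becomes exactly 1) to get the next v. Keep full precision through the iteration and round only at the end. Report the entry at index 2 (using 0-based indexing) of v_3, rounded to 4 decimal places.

0.4505

Sv0 = (3.00000, 8.00000, 5.00000); divide by 8.00000 → v1 = (0.37500, 1.00000, 0.62500)
Sv1 = (-1.25000, 9.12500, 4.37500); divide by 9.12500 → v2 = (-0.13699, 1.00000, 0.47945)
Sv2 = (-5.05479, 10.36986, 4.67123); divide by 10.36986 → v3 = (-0.48745, 1.00000, 0.45046)
Requested entry of v3: 341/757 = 0.4505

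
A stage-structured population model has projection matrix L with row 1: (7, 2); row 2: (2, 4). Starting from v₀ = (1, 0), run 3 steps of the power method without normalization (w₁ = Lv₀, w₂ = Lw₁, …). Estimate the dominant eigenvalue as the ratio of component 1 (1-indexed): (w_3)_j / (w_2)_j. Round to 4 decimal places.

w1 = Lv₀ = (7, 2)
w2 = Lw1 = (53, 22)
w3 = Lw2 = (415, 194)
Ratio at component: 415 / 53 = 7.8302

λ ≈ 7.8302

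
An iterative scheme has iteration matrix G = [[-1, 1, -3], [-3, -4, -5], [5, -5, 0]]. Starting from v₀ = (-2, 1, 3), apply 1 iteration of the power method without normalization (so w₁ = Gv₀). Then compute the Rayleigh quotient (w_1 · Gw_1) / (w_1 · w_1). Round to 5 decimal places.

-6.13488

w1 = Gv₀ = (-6, -13, -15)
Gw1 = (38, 145, 35)
w1·Gw1 = (-6)·38 + (-13)·145 + (-15)·35 = -2638; w1·w1 = (-6)·(-6) + (-13)·(-13) + (-15)·(-15) = 430
λ ≈ -2638/430 = -6.13488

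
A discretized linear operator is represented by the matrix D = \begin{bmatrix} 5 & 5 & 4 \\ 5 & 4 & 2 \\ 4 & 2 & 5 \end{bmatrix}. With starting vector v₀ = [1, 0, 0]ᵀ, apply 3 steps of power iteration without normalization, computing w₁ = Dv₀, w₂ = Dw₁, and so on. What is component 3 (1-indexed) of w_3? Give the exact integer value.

620

w1 = Dv₀ = (5·1 + 5·0 + 4·0; 5·1 + 4·0 + 2·0; 4·1 + 2·0 + 5·0) = (5, 5, 4)
w2 = Dw1 = (5·5 + 5·5 + 4·4; 5·5 + 4·5 + 2·4; 4·5 + 2·5 + 5·4) = (66, 53, 50)
w3 = Dw2 = (795, 642, 620)
The requested component of w3 is 620.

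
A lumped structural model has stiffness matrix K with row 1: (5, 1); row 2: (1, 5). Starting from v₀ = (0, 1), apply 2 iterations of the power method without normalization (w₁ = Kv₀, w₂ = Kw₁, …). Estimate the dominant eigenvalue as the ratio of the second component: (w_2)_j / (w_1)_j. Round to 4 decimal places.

λ ≈ 5.2000

w1 = Kv₀ = (1, 5)
w2 = Kw1 = (10, 26)
Ratio at component: 26 / 5 = 5.2000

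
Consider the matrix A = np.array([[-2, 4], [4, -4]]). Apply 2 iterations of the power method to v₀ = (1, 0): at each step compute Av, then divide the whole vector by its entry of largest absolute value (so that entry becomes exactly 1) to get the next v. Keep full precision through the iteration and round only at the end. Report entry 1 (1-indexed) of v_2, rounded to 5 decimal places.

-0.83333

Av0 = (-2.000000, 4.000000); divide by 4.000000 → v1 = (-0.500000, 1.000000)
Av1 = (5.000000, -6.000000); divide by -6.000000 → v2 = (-0.833333, 1.000000)
Requested entry of v2: 20/-24 = -0.83333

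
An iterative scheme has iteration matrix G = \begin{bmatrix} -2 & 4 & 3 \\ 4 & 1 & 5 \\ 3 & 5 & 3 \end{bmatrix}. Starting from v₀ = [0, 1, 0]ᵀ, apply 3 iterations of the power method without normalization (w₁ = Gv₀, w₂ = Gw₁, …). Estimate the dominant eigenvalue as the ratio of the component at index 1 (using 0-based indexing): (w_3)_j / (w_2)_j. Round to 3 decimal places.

w1 = Gv₀ = (4, 1, 5)
w2 = Gw1 = (11, 42, 32)
w3 = Gw2 = (242, 246, 339)
Ratio at component: 246 / 42 = 5.857

λ ≈ 5.857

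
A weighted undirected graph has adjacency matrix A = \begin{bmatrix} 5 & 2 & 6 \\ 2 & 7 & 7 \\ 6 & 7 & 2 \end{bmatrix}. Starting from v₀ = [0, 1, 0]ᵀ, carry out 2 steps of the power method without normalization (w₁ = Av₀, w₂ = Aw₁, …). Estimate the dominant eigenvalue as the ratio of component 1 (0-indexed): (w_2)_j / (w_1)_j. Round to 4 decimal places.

14.5714

w1 = Av₀ = (2, 7, 7)
w2 = Aw1 = (66, 102, 75)
Ratio at component: 102 / 7 = 14.5714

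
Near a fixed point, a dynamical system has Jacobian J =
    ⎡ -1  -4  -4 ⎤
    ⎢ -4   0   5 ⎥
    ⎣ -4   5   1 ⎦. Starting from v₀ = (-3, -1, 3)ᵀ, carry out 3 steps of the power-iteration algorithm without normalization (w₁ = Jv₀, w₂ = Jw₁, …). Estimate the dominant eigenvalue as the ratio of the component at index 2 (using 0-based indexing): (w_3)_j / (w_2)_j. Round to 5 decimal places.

6.58788

w1 = Jv₀ = (-5, 27, 10)
w2 = Jw1 = (-143, 70, 165)
w3 = Jw2 = (-797, 1397, 1087)
Ratio at component: 1087 / 165 = 6.58788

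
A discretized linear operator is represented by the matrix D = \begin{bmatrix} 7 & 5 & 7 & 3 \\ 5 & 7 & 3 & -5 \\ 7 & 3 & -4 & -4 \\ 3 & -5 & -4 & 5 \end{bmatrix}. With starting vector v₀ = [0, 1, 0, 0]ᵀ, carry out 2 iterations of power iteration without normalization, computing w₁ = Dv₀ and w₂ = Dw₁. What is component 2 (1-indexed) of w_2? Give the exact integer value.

108

w1 = Dv₀ = (5, 7, 3, -5)
w2 = Dw1 = (76, 108, 64, -57)
The requested component of w2 is 108.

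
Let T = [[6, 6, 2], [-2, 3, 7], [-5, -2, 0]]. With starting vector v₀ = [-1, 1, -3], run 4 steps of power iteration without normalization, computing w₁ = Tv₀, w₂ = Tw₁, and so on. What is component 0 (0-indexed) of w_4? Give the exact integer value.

w1 = Tv₀ = (-6, -16, 3)
w2 = Tw1 = (-126, -15, 62)
w3 = Tw2 = (-722, 641, 660)
w4 = Tw3 = (834, 7987, 2328)
The requested component of w4 is 834.

834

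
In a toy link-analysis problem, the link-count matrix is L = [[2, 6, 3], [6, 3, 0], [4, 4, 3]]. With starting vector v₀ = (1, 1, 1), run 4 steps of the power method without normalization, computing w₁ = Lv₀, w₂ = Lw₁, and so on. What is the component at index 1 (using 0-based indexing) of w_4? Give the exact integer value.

w1 = Lv₀ = (2·1 + 6·1 + 3·1; 6·1 + 3·1 + 0·1; 4·1 + 4·1 + 3·1) = (11, 9, 11)
w2 = Lw1 = (2·11 + 6·9 + 3·11; 6·11 + 3·9 + 0·11; 4·11 + 4·9 + 3·11) = (109, 93, 113)
w3 = Lw2 = (1115, 933, 1147)
w4 = Lw3 = (11269, 9489, 11633)
The requested component of w4 is 9489.

9489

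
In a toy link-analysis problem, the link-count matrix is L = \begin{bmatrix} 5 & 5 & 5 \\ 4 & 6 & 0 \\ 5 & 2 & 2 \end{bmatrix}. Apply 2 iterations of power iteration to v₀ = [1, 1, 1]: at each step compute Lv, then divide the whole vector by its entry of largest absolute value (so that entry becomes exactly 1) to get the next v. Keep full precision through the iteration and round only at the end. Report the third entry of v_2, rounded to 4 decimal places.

Lv0 = (15.00000, 10.00000, 9.00000); divide by 15.00000 → v1 = (1.00000, 0.66667, 0.60000)
Lv1 = (11.33333, 8.00000, 7.53333); divide by 11.33333 → v2 = (1.00000, 0.70588, 0.66471)
Requested entry of v2: 113/170 = 0.6647

0.6647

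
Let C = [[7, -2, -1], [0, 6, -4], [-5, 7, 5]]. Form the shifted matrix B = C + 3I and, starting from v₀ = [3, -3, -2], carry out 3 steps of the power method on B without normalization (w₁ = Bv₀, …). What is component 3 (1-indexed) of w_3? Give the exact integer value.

B = C + 3I has rows (10, -2, -1); (0, 9, -4); (-5, 7, 8)
w1 = Bv₀ = (10·3 + (-2)·(-3) + (-1)·(-2); 0·3 + 9·(-3) + (-4)·(-2); (-5)·3 + 7·(-3) + 8·(-2)) = (38, -19, -52)
w2 = Bw1 = (10·38 + (-2)·(-19) + (-1)·(-52); 0·38 + 9·(-19) + (-4)·(-52); (-5)·38 + 7·(-19) + 8·(-52)) = (470, 37, -739)
w3 = Bw2 = (5365, 3289, -8003)
Requested component of w3: -8003

-8003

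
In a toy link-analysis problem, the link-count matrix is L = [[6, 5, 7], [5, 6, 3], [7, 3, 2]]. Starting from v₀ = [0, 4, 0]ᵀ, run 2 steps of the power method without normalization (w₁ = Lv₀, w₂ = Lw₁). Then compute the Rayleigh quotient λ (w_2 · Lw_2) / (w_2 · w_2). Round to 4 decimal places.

14.9989

w1 = Lv₀ = (6·0 + 5·4 + 7·0; 5·0 + 6·4 + 3·0; 7·0 + 3·4 + 2·0) = (20, 24, 12)
w2 = Lw1 = (6·20 + 5·24 + 7·12; 5·20 + 6·24 + 3·12; 7·20 + 3·24 + 2·12) = (324, 280, 236)
Lw2 = (4996, 4008, 3580)
w2·Lw2 = 324·4996 + 280·4008 + 236·3580 = 3585824; w2·w2 = 324·324 + 280·280 + 236·236 = 239072
λ ≈ 3585824/239072 = 14.9989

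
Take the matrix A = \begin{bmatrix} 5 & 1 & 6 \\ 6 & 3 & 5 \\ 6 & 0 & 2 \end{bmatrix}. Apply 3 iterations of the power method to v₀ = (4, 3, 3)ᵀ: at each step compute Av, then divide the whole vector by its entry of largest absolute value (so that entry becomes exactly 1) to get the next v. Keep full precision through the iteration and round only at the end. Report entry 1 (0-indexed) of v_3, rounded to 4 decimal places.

Av0 = (41.00000, 48.00000, 30.00000); divide by 48.00000 → v1 = (0.85417, 1.00000, 0.62500)
Av1 = (9.02083, 11.25000, 6.37500); divide by 11.25000 → v2 = (0.80185, 1.00000, 0.56667)
Av2 = (8.40926, 10.64444, 5.94444); divide by 10.64444 → v3 = (0.79001, 1.00000, 0.55846)
Requested entry of v3: 5748/5748 = 1.0000

1.0000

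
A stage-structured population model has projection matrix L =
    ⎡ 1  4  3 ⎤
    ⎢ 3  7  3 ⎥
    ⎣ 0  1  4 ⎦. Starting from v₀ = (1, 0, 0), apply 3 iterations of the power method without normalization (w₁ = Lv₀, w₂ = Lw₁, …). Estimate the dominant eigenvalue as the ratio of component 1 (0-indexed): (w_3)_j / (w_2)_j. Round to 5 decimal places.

w1 = Lv₀ = (1, 3, 0)
w2 = Lw1 = (13, 24, 3)
w3 = Lw2 = (118, 216, 36)
Ratio at component: 216 / 24 = 9.00000

9.00000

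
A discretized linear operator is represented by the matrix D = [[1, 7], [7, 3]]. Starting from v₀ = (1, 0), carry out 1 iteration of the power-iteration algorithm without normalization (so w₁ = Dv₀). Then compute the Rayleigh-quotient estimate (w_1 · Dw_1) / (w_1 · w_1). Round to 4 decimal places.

w1 = Dv₀ = (1·1 + 7·0; 7·1 + 3·0) = (1, 7)
Dw1 = (50, 28)
w1·Dw1 = 1·50 + 7·28 = 246; w1·w1 = 1·1 + 7·7 = 50
λ ≈ 246/50 = 4.9200

λ ≈ 4.9200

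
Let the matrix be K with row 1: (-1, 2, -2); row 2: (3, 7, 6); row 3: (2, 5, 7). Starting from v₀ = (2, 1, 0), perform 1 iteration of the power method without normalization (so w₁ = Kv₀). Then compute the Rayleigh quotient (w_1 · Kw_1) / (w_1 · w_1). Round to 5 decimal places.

w1 = Kv₀ = ((-1)·2 + 2·1 + (-2)·0; 3·2 + 7·1 + 6·0; 2·2 + 5·1 + 7·0) = (0, 13, 9)
Kw1 = (8, 145, 128)
w1·Kw1 = 0·8 + 13·145 + 9·128 = 3037; w1·w1 = 0·0 + 13·13 + 9·9 = 250
λ ≈ 3037/250 = 12.14800

12.14800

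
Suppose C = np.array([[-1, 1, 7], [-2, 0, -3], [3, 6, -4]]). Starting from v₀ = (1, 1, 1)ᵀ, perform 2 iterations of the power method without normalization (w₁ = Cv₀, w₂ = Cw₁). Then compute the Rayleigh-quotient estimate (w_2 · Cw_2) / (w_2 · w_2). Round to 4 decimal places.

w1 = Cv₀ = ((-1)·1 + 1·1 + 7·1; (-2)·1 + 0·1 + (-3)·1; 3·1 + 6·1 + (-4)·1) = (7, -5, 5)
w2 = Cw1 = ((-1)·7 + 1·(-5) + 7·5; (-2)·7 + 0·(-5) + (-3)·5; 3·7 + 6·(-5) + (-4)·5) = (23, -29, -29)
Cw2 = (-255, 41, 11)
w2·Cw2 = 23·(-255) + (-29)·41 + (-29)·11 = -7373; w2·w2 = 23·23 + (-29)·(-29) + (-29)·(-29) = 2211
λ ≈ -7373/2211 = -3.3347

-3.3347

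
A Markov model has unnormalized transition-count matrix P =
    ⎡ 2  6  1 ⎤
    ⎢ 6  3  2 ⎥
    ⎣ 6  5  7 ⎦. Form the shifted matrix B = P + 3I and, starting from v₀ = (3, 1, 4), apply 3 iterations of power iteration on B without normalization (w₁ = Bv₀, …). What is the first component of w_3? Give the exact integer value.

5648

B = P + 3I has rows (5, 6, 1); (6, 6, 2); (6, 5, 10)
w1 = Bv₀ = (25, 32, 63)
w2 = Bw1 = (380, 468, 940)
w3 = Bw2 = (5648, 6968, 14020)
Requested component of w3: 5648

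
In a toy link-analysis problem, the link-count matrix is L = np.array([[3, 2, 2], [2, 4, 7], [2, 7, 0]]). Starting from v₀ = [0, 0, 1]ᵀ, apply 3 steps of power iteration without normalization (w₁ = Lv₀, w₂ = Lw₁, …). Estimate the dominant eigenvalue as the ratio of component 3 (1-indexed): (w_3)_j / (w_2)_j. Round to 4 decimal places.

w1 = Lv₀ = (3·0 + 2·0 + 2·1; 2·0 + 4·0 + 7·1; 2·0 + 7·0 + 0·1) = (2, 7, 0)
w2 = Lw1 = (3·2 + 2·7 + 2·0; 2·2 + 4·7 + 7·0; 2·2 + 7·7 + 0·0) = (20, 32, 53)
w3 = Lw2 = (230, 539, 264)
Ratio at component: 264 / 53 = 4.9811

4.9811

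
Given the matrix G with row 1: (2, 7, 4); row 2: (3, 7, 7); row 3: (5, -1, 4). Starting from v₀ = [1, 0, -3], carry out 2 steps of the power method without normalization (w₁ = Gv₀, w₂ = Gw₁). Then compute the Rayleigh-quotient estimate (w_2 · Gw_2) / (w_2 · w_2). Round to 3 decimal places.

w1 = Gv₀ = (2·1 + 7·0 + 4·(-3); 3·1 + 7·0 + 7·(-3); 5·1 + (-1)·0 + 4·(-3)) = (-10, -18, -7)
w2 = Gw1 = (2·(-10) + 7·(-18) + 4·(-7); 3·(-10) + 7·(-18) + 7·(-7); 5·(-10) + (-1)·(-18) + 4·(-7)) = (-174, -205, -60)
Gw2 = (-2023, -2377, -905)
w2·Gw2 = (-174)·(-2023) + (-205)·(-2377) + (-60)·(-905) = 893587; w2·w2 = (-174)·(-174) + (-205)·(-205) + (-60)·(-60) = 75901
λ ≈ 893587/75901 = 11.773

λ ≈ 11.773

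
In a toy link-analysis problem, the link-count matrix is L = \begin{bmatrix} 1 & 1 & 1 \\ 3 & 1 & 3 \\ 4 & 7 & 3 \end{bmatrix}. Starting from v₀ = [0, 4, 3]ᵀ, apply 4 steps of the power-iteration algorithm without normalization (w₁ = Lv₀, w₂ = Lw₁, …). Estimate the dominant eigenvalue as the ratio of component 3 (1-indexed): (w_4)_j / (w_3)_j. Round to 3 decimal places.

λ ≈ 7.537

w1 = Lv₀ = (1·0 + 1·4 + 1·3; 3·0 + 1·4 + 3·3; 4·0 + 7·4 + 3·3) = (7, 13, 37)
w2 = Lw1 = (1·7 + 1·13 + 1·37; 3·7 + 1·13 + 3·37; 4·7 + 7·13 + 3·37) = (57, 145, 230)
w3 = Lw2 = (432, 1006, 1933)
w4 = Lw3 = (3371, 8101, 14569)
Ratio at component: 14569 / 1933 = 7.537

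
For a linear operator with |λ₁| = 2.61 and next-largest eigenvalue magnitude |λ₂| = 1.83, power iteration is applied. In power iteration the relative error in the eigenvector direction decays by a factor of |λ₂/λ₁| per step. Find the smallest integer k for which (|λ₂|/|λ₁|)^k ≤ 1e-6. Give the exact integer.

|λ₂/λ₁| = 1.83/2.61 = 0.70115
Need k ≥ ln(1e-6) / ln(0.70115) = -13.8155 / -0.3550 ≈ 38.913
Smallest integer k satisfying the bound: 39

39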